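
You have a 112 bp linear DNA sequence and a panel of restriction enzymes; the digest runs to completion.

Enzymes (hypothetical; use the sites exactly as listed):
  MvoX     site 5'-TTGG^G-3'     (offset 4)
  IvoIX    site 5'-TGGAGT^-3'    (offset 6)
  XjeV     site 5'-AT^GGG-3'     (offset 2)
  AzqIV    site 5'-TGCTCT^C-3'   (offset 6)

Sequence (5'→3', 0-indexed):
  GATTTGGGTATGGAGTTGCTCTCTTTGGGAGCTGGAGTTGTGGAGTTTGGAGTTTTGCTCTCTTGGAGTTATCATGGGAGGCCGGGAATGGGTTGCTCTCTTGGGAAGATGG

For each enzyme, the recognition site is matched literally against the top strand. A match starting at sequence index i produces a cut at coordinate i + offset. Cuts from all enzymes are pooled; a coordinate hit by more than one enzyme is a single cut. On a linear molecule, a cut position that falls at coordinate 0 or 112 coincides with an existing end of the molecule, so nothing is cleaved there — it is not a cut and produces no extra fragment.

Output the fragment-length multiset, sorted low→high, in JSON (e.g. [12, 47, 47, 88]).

[5,6,6,6,7,7,8,8,8,8,9,10,10,14]

Per-enzyme occurrences:
  MvoX TTGGG/4: at [3, 24, 100] ⇒ [7, 28, 104]
  IvoIX TGGAGT/6: at [10, 32, 40, 47, 63] ⇒ [16, 38, 46, 53, 69]
  XjeV ATGGG/2: at [73, 87] ⇒ [75, 89]
  AzqIV TGCTCTC/6: at [16, 55, 93] ⇒ [22, 61, 99]

All cut coordinates (distinct, sorted): [7, 16, 22, 28, 38, 46, 53, 61, 69, 75, 89, 99, 104]

Fragment lengths:
  [0,7): 7 bp
  [7,16): 9 bp
  [16,22): 6 bp
  [22,28): 6 bp
  [28,38): 10 bp
  [38,46): 8 bp
  [46,53): 7 bp
  [53,61): 8 bp
  [61,69): 8 bp
  [69,75): 6 bp
  [75,89): 14 bp
  [89,99): 10 bp
  [99,104): 5 bp
  [104,112): 8 bp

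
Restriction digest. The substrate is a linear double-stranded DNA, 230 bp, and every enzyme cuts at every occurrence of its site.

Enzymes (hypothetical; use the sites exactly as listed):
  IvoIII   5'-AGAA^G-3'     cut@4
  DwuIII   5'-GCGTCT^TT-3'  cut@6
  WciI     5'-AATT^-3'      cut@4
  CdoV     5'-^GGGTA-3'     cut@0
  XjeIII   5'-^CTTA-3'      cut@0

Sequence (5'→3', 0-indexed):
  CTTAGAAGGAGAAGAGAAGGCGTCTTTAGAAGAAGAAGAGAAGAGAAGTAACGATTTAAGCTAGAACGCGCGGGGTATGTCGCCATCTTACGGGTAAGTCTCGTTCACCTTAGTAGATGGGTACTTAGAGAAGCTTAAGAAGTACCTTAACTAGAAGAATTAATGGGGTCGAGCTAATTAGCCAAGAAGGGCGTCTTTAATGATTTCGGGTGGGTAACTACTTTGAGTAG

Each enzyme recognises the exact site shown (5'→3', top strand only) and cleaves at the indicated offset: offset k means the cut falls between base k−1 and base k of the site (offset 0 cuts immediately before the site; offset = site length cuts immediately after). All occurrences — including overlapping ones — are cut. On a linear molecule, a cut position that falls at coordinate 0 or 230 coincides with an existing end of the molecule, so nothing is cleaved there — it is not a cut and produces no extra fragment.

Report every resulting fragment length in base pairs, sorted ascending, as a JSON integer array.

[1,3,3,4,5,5,5,5,5,5,6,6,7,7,8,8,9,9,10,11,14,15,17,18,19,25]

Site scan:
  IvoIII (AGAAG, off=4): starts [3, 9, 14, 27, 30, 33, 38, 43, 128, 137, 152, 184] → cuts [7, 13, 18, 31, 34, 37, 42, 47, 132, 141, 156, 188]
  DwuIII (GCGTCTTT, off=6): starts [19, 190] → cuts [25, 196]
  WciI (AATT, off=4): starts [157, 175] → cuts [161, 179]
  CdoV (GGGTA, off=0): starts [72, 91, 118, 211] → cuts [72, 91, 118, 211]
  XjeIII (CTTA, off=0): starts [0, 86, 108, 123, 133, 145] → cuts [86, 108, 123, 133, 145] (position 0 is a terminus of the linear molecule — no cut)

Pooled cuts: [7, 13, 18, 25, 31, 34, 37, 42, 47, 72, 86, 91, 108, 118, 123, 132, 133, 141, 145, 156, 161, 179, 188, 196, 211]

Fragment lengths:
  [0,7): 7 bp
  [7,13): 6 bp
  [13,18): 5 bp
  [18,25): 7 bp
  [25,31): 6 bp
  [31,34): 3 bp
  [34,37): 3 bp
  [37,42): 5 bp
  [42,47): 5 bp
  [47,72): 25 bp
  [72,86): 14 bp
  [86,91): 5 bp
  [91,108): 17 bp
  [108,118): 10 bp
  [118,123): 5 bp
  [123,132): 9 bp
  [132,133): 1 bp
  [133,141): 8 bp
  [141,145): 4 bp
  [145,156): 11 bp
  [156,161): 5 bp
  [161,179): 18 bp
  [179,188): 9 bp
  [188,196): 8 bp
  [196,211): 15 bp
  [211,230): 19 bp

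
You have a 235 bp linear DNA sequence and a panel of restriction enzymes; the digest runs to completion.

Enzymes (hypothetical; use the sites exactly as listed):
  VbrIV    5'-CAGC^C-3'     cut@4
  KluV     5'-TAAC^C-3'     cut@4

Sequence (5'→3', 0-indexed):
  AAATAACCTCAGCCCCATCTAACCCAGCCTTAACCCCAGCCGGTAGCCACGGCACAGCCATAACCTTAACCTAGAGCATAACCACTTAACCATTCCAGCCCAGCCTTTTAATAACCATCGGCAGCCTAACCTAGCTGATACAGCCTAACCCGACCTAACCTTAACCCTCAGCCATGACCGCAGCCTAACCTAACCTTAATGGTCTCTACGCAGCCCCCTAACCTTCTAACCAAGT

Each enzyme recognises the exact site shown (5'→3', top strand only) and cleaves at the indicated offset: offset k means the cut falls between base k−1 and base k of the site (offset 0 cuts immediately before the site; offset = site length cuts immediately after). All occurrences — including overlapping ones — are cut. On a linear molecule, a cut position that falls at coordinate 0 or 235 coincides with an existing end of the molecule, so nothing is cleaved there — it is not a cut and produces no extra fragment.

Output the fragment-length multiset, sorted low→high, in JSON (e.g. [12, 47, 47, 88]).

Scan for sites:
  VbrIV CAGCC/4: at [9, 24, 36, 54, 95, 100, 121, 140, 168, 180, 210] ⇒ [13, 28, 40, 58, 99, 104, 125, 144, 172, 184, 214]
  KluV TAACC/4: at [3, 19, 30, 60, 66, 78, 86, 111, 126, 145, 155, 161, 185, 190, 218, 226] ⇒ [7, 23, 34, 64, 70, 82, 90, 115, 130, 149, 159, 165, 189, 194, 222, 230]

Pooled cuts: [7, 13, 23, 28, 34, 40, 58, 64, 70, 82, 90, 99, 104, 115, 125, 130, 144, 149, 159, 165, 172, 184, 189, 194, 214, 222, 230]

Fragment lengths:
  [0,7): 7 bp
  [7,13): 6 bp
  [13,23): 10 bp
  [23,28): 5 bp
  [28,34): 6 bp
  [34,40): 6 bp
  [40,58): 18 bp
  [58,64): 6 bp
  [64,70): 6 bp
  [70,82): 12 bp
  [82,90): 8 bp
  [90,99): 9 bp
  [99,104): 5 bp
  [104,115): 11 bp
  [115,125): 10 bp
  [125,130): 5 bp
  [130,144): 14 bp
  [144,149): 5 bp
  [149,159): 10 bp
  [159,165): 6 bp
  [165,172): 7 bp
  [172,184): 12 bp
  [184,189): 5 bp
  [189,194): 5 bp
  [194,214): 20 bp
  [214,222): 8 bp
  [222,230): 8 bp
  [230,235): 5 bp

[5,5,5,5,5,5,5,6,6,6,6,6,6,7,7,8,8,8,9,10,10,10,11,12,12,14,18,20]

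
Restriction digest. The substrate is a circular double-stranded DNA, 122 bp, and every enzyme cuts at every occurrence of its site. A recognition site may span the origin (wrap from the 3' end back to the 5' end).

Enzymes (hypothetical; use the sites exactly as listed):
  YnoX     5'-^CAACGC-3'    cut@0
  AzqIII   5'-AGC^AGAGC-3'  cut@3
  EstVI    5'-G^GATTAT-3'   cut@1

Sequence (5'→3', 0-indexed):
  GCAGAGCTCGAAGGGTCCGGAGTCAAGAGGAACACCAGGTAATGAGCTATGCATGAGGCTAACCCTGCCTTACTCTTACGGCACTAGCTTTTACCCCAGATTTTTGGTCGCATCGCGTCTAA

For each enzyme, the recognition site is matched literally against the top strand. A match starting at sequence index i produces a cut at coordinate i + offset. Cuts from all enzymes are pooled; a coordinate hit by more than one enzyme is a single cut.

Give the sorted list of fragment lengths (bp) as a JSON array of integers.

[122]

Per-enzyme occurrences:
  YnoX (CAACGC, off=0): no sites
  AzqIII AGCAGAGC/3: at [121] ⇒ [2]
  EstVI (GGATTAT, off=1): no sites

All cut coordinates (distinct, sorted): [2]

Fragments:
  2→2 (wrap): 122-2+2 = 122 bp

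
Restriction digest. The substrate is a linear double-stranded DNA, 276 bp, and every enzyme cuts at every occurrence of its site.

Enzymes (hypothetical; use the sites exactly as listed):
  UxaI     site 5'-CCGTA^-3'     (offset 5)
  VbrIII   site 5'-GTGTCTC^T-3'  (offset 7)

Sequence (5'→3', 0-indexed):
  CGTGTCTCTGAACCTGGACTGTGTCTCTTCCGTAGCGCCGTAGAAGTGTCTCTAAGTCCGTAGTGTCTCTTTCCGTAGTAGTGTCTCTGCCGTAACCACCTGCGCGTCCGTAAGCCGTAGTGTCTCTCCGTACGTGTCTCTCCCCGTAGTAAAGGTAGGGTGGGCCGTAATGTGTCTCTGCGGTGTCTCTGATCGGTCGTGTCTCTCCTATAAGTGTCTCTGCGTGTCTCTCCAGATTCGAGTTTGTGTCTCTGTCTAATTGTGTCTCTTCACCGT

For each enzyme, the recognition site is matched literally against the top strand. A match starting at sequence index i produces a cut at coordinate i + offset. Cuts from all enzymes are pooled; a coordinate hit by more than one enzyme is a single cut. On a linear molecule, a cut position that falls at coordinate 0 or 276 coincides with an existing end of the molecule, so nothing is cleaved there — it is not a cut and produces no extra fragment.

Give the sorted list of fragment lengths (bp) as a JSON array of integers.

Per-enzyme occurrences:
  UxaI (CCGTA, off=5): starts [29, 37, 57, 72, 89, 107, 114, 127, 143, 164] → cuts [34, 42, 62, 77, 94, 112, 119, 132, 148, 169]
  VbrIII (GTGTCTCT, off=7): starts [1, 20, 45, 62, 80, 119, 133, 171, 182, 198, 213, 223, 245, 261] → cuts [8, 27, 52, 69, 87, 126, 140, 178, 189, 205, 220, 230, 252, 268]

Pooled cuts: [8, 27, 34, 42, 52, 62, 69, 77, 87, 94, 112, 119, 126, 132, 140, 148, 169, 178, 189, 205, 220, 230, 252, 268]

Fragments:
  [0,8): 8 bp
  [8,27): 19 bp
  [27,34): 7 bp
  [34,42): 8 bp
  [42,52): 10 bp
  [52,62): 10 bp
  [62,69): 7 bp
  [69,77): 8 bp
  [77,87): 10 bp
  [87,94): 7 bp
  [94,112): 18 bp
  [112,119): 7 bp
  [119,126): 7 bp
  [126,132): 6 bp
  [132,140): 8 bp
  [140,148): 8 bp
  [148,169): 21 bp
  [169,178): 9 bp
  [178,189): 11 bp
  [189,205): 16 bp
  [205,220): 15 bp
  [220,230): 10 bp
  [230,252): 22 bp
  [252,268): 16 bp
  [268,276): 8 bp

[6,7,7,7,7,7,8,8,8,8,8,8,9,10,10,10,10,11,15,16,16,18,19,21,22]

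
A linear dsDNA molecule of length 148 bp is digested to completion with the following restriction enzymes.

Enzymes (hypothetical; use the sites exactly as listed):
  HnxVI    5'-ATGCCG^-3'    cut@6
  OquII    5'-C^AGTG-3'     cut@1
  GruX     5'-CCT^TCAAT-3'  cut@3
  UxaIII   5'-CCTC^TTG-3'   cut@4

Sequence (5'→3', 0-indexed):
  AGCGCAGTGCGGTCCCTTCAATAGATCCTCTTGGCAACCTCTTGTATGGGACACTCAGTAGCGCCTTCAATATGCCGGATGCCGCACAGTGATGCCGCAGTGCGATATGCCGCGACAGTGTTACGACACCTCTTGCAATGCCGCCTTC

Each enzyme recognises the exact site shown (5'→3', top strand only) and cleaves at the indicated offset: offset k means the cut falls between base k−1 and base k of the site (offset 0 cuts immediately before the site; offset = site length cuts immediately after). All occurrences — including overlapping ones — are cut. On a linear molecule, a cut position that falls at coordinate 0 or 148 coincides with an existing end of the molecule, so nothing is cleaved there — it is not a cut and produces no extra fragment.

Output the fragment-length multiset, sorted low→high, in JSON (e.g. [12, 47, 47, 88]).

[1,3,4,5,5,7,10,11,11,11,12,13,14,16,25]

Scan for sites:
  HnxVI ATGCCG/6: at [71, 78, 91, 106, 137] ⇒ [77, 84, 97, 112, 143]
  OquII CAGTG/1: at [4, 86, 97, 115] ⇒ [5, 87, 98, 116]
  GruX CCTTCAAT/3: at [14, 63] ⇒ [17, 66]
  UxaIII CCTCTTG/4: at [26, 37, 128] ⇒ [30, 41, 132]

All cut coordinates (distinct, sorted): [5, 17, 30, 41, 66, 77, 84, 87, 97, 98, 112, 116, 132, 143]

Fragments:
  [0,5): 5 bp
  [5,17): 12 bp
  [17,30): 13 bp
  [30,41): 11 bp
  [41,66): 25 bp
  [66,77): 11 bp
  [77,84): 7 bp
  [84,87): 3 bp
  [87,97): 10 bp
  [97,98): 1 bp
  [98,112): 14 bp
  [112,116): 4 bp
  [116,132): 16 bp
  [132,143): 11 bp
  [143,148): 5 bp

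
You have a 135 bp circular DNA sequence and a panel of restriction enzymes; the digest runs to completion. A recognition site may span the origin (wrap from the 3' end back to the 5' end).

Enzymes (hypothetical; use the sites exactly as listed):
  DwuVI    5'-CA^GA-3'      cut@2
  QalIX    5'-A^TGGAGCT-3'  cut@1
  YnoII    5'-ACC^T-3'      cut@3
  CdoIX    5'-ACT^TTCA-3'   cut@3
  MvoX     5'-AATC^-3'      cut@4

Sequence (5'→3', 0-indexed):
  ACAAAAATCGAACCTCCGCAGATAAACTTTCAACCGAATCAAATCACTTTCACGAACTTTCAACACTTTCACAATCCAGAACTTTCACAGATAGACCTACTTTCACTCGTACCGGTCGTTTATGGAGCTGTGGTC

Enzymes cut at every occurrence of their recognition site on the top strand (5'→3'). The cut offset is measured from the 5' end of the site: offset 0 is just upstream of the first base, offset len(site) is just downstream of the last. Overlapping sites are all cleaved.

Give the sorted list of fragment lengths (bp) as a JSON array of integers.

Scan for sites:
  DwuVI CAGA/2: at [18, 76, 87] ⇒ [20, 78, 89]
  QalIX ATGGAGCT/1: at [121] ⇒ [122]
  YnoII ACCT/3: at [11, 94] ⇒ [14, 97]
  CdoIX ACTTTCA/3: at [25, 45, 55, 64, 80, 98] ⇒ [28, 48, 58, 67, 83, 101]
  MvoX AATC/4: at [5, 36, 41, 72] ⇒ [9, 40, 45, 76]

Pooled cuts: [9, 14, 20, 28, 40, 45, 48, 58, 67, 76, 78, 83, 89, 97, 101, 122]

Fragments:
  9→14: 5 bp
  14→20: 6 bp
  20→28: 8 bp
  28→40: 12 bp
  40→45: 5 bp
  45→48: 3 bp
  48→58: 10 bp
  58→67: 9 bp
  67→76: 9 bp
  76→78: 2 bp
  78→83: 5 bp
  83→89: 6 bp
  89→97: 8 bp
  97→101: 4 bp
  101→122: 21 bp
  122→9 (wrap): 135-122+9 = 22 bp

[2,3,4,5,5,5,6,6,8,8,9,9,10,12,21,22]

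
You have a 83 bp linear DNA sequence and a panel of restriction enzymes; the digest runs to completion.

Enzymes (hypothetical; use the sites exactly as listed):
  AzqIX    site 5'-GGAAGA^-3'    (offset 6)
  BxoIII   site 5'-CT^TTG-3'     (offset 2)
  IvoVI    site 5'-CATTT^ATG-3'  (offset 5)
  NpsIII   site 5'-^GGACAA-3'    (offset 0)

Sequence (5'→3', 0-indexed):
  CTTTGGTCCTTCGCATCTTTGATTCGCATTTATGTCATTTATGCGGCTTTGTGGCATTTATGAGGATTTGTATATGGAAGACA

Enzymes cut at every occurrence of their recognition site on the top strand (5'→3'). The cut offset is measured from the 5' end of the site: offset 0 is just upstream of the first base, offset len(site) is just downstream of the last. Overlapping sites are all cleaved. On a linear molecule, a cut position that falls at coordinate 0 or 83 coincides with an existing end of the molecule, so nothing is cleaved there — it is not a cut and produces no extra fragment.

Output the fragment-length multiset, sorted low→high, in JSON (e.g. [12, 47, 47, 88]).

Site scan:
  AzqIX GGAAGA/6: at [75] ⇒ [81]
  BxoIII CTTTG/2: at [0, 16, 46] ⇒ [2, 18, 48]
  IvoVI CATTTATG/5: at [26, 35, 54] ⇒ [31, 40, 59]
  NpsIII (GGACAA, off=0): no sites

All cut coordinates (distinct, sorted): [2, 18, 31, 40, 48, 59, 81]

Fragment lengths:
  [0,2): 2 bp
  [2,18): 16 bp
  [18,31): 13 bp
  [31,40): 9 bp
  [40,48): 8 bp
  [48,59): 11 bp
  [59,81): 22 bp
  [81,83): 2 bp

[2,2,8,9,11,13,16,22]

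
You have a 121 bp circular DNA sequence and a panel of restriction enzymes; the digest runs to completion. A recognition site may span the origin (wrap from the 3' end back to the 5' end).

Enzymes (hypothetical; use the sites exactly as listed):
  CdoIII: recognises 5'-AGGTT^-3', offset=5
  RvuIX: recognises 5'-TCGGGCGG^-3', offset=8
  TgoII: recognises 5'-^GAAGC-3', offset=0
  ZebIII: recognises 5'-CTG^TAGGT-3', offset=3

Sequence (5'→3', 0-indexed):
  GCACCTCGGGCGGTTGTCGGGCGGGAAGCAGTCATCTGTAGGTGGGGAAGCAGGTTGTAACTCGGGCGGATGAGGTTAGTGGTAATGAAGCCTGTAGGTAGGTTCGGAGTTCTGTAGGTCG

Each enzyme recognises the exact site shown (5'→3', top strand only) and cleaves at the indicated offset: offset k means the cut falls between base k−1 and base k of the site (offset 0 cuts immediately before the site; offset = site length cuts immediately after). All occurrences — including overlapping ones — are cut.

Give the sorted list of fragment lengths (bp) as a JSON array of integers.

Scan for sites:
  CdoIII AGGTT/5: at [51, 72, 99] ⇒ [56, 77, 104]
  RvuIX TCGGGCGG/8: at [5, 16, 61] ⇒ [13, 24, 69]
  TgoII GAAGC/0: at [24, 46, 86] ⇒ [24, 46, 86]
  ZebIII CTGTAGGT/3: at [35, 91, 111] ⇒ [38, 94, 114]

Pooled cuts: [13, 24, 38, 46, 56, 69, 77, 86, 94, 104, 114]

Fragments:
  13→24: 11 bp
  24→38: 14 bp
  38→46: 8 bp
  46→56: 10 bp
  56→69: 13 bp
  69→77: 8 bp
  77→86: 9 bp
  86→94: 8 bp
  94→104: 10 bp
  104→114: 10 bp
  114→13 (wrap): 121-114+13 = 20 bp

[8,8,8,9,10,10,10,11,13,14,20]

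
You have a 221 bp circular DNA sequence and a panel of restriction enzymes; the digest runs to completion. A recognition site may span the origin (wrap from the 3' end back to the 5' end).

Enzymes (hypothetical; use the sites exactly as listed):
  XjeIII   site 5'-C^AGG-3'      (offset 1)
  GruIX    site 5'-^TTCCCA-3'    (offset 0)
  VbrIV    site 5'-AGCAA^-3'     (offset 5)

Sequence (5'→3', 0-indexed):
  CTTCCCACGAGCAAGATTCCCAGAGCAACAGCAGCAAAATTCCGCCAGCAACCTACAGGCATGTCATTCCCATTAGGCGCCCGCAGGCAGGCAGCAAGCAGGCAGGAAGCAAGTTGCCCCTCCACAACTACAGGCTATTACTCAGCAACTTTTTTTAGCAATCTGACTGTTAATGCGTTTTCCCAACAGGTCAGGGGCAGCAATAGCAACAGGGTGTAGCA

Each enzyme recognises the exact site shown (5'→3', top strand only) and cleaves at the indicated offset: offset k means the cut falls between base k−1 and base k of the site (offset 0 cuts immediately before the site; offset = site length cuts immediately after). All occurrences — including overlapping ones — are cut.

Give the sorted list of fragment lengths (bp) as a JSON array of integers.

[1,2,2,4,4,5,5,6,8,9,9,9,10,11,12,12,13,13,14,17,18,18,19]

Scan for sites:
  XjeIII (CAGG, off=1): starts [55, 83, 87, 98, 102, 130, 186, 191, 209] → cuts [56, 84, 88, 99, 103, 131, 187, 192, 210]
  GruIX (TTCCCA, off=0): starts [1, 16, 66, 179] → cuts [1, 16, 66, 179]
  VbrIV (AGCAA, off=5): starts [9, 23, 32, 46, 92, 107, 143, 156, 198, 204] → cuts [14, 28, 37, 51, 97, 112, 148, 161, 203, 209]

Pooled cuts: [1, 14, 16, 28, 37, 51, 56, 66, 84, 88, 97, 99, 103, 112, 131, 148, 161, 179, 187, 192, 203, 209, 210]

Fragment lengths:
  1→14: 13 bp
  14→16: 2 bp
  16→28: 12 bp
  28→37: 9 bp
  37→51: 14 bp
  51→56: 5 bp
  56→66: 10 bp
  66→84: 18 bp
  84→88: 4 bp
  88→97: 9 bp
  97→99: 2 bp
  99→103: 4 bp
  103→112: 9 bp
  112→131: 19 bp
  131→148: 17 bp
  148→161: 13 bp
  161→179: 18 bp
  179→187: 8 bp
  187→192: 5 bp
  192→203: 11 bp
  203→209: 6 bp
  209→210: 1 bp
  210→1 (wrap): 221-210+1 = 12 bp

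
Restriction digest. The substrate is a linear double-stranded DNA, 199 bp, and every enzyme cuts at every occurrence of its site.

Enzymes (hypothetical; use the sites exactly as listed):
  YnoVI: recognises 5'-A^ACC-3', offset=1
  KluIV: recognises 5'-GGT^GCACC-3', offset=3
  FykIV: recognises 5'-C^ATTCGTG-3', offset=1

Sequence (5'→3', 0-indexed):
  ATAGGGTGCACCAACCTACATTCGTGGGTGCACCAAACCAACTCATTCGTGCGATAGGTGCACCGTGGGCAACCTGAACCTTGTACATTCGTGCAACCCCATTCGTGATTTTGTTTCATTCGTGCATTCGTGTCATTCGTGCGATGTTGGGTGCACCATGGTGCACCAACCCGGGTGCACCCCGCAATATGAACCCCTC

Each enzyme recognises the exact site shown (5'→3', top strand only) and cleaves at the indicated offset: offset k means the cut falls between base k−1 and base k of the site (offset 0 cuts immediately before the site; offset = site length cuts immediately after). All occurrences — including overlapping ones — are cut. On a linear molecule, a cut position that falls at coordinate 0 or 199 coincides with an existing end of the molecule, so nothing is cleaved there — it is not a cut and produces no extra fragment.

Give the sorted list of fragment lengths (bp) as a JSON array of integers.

[5,6,6,6,6,7,7,7,8,8,8,9,9,9,10,10,12,15,16,17,18]

Site scan:
  YnoVI AACC/1: at [12, 35, 70, 76, 94, 167, 191] ⇒ [13, 36, 71, 77, 95, 168, 192]
  KluIV GGTGCACC/3: at [4, 26, 56, 149, 159, 173] ⇒ [7, 29, 59, 152, 162, 176]
  FykIV CATTCGTG/1: at [18, 43, 85, 99, 116, 124, 133] ⇒ [19, 44, 86, 100, 117, 125, 134]

Pooled cuts: [7, 13, 19, 29, 36, 44, 59, 71, 77, 86, 95, 100, 117, 125, 134, 152, 162, 168, 176, 192]

Fragments:
  [0,7): 7 bp
  [7,13): 6 bp
  [13,19): 6 bp
  [19,29): 10 bp
  [29,36): 7 bp
  [36,44): 8 bp
  [44,59): 15 bp
  [59,71): 12 bp
  [71,77): 6 bp
  [77,86): 9 bp
  [86,95): 9 bp
  [95,100): 5 bp
  [100,117): 17 bp
  [117,125): 8 bp
  [125,134): 9 bp
  [134,152): 18 bp
  [152,162): 10 bp
  [162,168): 6 bp
  [168,176): 8 bp
  [176,192): 16 bp
  [192,199): 7 bp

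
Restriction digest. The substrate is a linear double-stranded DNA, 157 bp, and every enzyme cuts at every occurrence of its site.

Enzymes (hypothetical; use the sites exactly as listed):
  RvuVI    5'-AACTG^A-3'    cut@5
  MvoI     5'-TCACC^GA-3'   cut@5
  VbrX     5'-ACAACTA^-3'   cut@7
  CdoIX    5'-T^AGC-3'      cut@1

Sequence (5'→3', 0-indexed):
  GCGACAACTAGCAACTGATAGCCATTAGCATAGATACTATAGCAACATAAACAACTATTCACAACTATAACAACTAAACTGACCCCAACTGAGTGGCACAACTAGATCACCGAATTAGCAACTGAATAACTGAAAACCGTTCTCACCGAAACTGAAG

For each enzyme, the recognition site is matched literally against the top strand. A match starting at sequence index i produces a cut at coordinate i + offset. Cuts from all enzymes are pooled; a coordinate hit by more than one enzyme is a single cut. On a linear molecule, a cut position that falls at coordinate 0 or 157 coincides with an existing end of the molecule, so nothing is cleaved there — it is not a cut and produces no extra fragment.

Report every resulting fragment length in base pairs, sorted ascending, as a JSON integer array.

Per-enzyme occurrences:
  RvuVI (AACTGA, off=5): starts [12, 76, 86, 119, 127, 149] → cuts [17, 81, 91, 124, 132, 154]
  MvoI (TCACCGA, off=5): starts [106, 142] → cuts [111, 147]
  VbrX (ACAACTA, off=7): starts [3, 50, 60, 69, 97] → cuts [10, 57, 67, 76, 104]
  CdoIX (TAGC, off=1): starts [8, 18, 25, 39, 115] → cuts [9, 19, 26, 40, 116]

Pooled cuts: [9, 10, 17, 19, 26, 40, 57, 67, 76, 81, 91, 104, 111, 116, 124, 132, 147, 154]

Fragment lengths:
  [0,9): 9 bp
  [9,10): 1 bp
  [10,17): 7 bp
  [17,19): 2 bp
  [19,26): 7 bp
  [26,40): 14 bp
  [40,57): 17 bp
  [57,67): 10 bp
  [67,76): 9 bp
  [76,81): 5 bp
  [81,91): 10 bp
  [91,104): 13 bp
  [104,111): 7 bp
  [111,116): 5 bp
  [116,124): 8 bp
  [124,132): 8 bp
  [132,147): 15 bp
  [147,154): 7 bp
  [154,157): 3 bp

[1,2,3,5,5,7,7,7,7,8,8,9,9,10,10,13,14,15,17]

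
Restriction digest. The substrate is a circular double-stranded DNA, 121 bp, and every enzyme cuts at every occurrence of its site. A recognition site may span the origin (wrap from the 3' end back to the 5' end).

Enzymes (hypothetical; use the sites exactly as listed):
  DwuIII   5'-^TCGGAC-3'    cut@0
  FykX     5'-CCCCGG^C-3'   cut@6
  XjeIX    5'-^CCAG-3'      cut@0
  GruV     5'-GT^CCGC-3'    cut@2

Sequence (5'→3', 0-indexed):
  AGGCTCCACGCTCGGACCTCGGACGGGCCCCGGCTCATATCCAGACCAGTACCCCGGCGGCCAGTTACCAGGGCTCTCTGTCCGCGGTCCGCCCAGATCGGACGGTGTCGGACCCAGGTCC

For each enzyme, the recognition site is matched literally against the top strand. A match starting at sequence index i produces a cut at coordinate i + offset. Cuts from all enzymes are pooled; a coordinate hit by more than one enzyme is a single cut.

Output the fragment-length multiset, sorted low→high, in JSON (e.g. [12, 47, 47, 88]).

[3,4,5,5,6,6,7,7,7,7,10,12,13,14,15]

Per-enzyme occurrences:
  DwuIII (TCGGAC, off=0): starts [11, 18, 97, 107] → cuts [11, 18, 97, 107]
  FykX (CCCCGGC, off=6): starts [27, 51] → cuts [33, 57]
  XjeIX (CCAG, off=0): starts [40, 45, 60, 67, 92, 113, 119] → cuts [40, 45, 60, 67, 92, 113, 119]
  GruV (GTCCGC, off=2): starts [79, 86] → cuts [81, 88]

All cut coordinates (distinct, sorted): [11, 18, 33, 40, 45, 57, 60, 67, 81, 88, 92, 97, 107, 113, 119]

Fragment lengths:
  11→18: 7 bp
  18→33: 15 bp
  33→40: 7 bp
  40→45: 5 bp
  45→57: 12 bp
  57→60: 3 bp
  60→67: 7 bp
  67→81: 14 bp
  81→88: 7 bp
  88→92: 4 bp
  92→97: 5 bp
  97→107: 10 bp
  107→113: 6 bp
  113→119: 6 bp
  119→11 (wrap): 121-119+11 = 13 bp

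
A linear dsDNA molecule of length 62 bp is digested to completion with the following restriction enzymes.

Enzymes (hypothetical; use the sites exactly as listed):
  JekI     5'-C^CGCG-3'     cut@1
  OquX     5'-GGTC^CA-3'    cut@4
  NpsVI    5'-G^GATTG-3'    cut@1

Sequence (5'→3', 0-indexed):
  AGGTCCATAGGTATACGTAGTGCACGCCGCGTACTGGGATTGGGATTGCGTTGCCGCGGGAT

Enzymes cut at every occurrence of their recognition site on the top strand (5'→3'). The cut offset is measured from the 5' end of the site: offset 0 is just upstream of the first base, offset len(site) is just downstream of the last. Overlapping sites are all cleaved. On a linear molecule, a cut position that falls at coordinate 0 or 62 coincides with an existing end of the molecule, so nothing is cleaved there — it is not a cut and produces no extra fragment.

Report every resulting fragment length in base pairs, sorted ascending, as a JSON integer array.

Site scan:
  JekI (CCGCG, off=1): starts [26, 53] → cuts [27, 54]
  OquX (GGTCCA, off=4): starts [1] → cuts [5]
  NpsVI (GGATTG, off=1): starts [36, 42] → cuts [37, 43]

Pooled cuts: [5, 27, 37, 43, 54]

Fragments:
  [0,5): 5 bp
  [5,27): 22 bp
  [27,37): 10 bp
  [37,43): 6 bp
  [43,54): 11 bp
  [54,62): 8 bp

[5,6,8,10,11,22]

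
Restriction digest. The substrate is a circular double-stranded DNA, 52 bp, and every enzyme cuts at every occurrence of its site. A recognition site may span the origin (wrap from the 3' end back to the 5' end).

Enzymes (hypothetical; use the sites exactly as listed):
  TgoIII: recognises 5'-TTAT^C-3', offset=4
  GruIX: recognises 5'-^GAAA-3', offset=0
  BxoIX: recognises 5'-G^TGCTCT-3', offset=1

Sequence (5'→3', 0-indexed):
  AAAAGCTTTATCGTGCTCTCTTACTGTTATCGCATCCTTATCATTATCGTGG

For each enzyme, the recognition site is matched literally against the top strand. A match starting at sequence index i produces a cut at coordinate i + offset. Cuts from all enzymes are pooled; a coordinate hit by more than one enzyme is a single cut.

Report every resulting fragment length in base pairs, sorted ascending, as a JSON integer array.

Per-enzyme occurrences:
  TgoIII TTATC/4: at [7, 26, 37, 43] ⇒ [11, 30, 41, 47]
  GruIX GAAA/0: at [51] ⇒ [51]
  BxoIX GTGCTCT/1: at [12] ⇒ [13]

All cut coordinates (distinct, sorted): [11, 13, 30, 41, 47, 51]

Fragment lengths:
  11→13: 2 bp
  13→30: 17 bp
  30→41: 11 bp
  41→47: 6 bp
  47→51: 4 bp
  51→11 (wrap): 52-51+11 = 12 bp

[2,4,6,11,12,17]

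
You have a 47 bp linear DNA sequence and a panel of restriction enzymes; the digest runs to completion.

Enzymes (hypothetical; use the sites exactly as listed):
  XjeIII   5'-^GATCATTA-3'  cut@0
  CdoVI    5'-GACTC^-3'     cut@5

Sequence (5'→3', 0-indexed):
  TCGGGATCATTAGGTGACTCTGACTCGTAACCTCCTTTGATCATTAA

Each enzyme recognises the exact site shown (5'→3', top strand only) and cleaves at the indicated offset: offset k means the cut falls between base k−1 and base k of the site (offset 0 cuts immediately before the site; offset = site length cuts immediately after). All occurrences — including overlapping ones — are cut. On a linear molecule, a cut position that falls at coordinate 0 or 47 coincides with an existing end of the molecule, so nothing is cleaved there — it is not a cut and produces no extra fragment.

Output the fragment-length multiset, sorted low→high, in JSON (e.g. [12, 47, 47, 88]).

Scan for sites:
  XjeIII GATCATTA/0: at [4, 38] ⇒ [4, 38]
  CdoVI GACTC/5: at [15, 21] ⇒ [20, 26]

Pooled cuts: [4, 20, 26, 38]

Fragments:
  [0,4): 4 bp
  [4,20): 16 bp
  [20,26): 6 bp
  [26,38): 12 bp
  [38,47): 9 bp

[4,6,9,12,16]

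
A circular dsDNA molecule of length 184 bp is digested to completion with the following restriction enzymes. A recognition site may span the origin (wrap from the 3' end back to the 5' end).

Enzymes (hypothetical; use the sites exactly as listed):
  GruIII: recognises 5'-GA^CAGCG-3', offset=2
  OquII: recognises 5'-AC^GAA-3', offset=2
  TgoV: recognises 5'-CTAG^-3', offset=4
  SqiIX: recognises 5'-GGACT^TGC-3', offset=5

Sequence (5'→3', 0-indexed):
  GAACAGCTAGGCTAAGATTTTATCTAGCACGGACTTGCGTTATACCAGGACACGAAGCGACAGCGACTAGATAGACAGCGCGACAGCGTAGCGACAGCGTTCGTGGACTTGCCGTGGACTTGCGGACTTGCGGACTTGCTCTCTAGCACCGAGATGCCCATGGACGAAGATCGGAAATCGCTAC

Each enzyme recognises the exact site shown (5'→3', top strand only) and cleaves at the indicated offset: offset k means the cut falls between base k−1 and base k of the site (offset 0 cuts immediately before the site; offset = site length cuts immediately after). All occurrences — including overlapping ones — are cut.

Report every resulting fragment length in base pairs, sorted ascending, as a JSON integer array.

Site scan:
  GruIII GACAGCG/2: at [58, 73, 81, 92] ⇒ [60, 75, 83, 94]
  OquII ACGAA/2: at [51, 163, 182] ⇒ [0, 53, 165]
  TgoV CTAG/4: at [6, 23, 66, 142] ⇒ [10, 27, 70, 146]
  SqiIX GGACTTGC/5: at [30, 104, 115, 123, 131] ⇒ [35, 109, 120, 128, 136]

All cut coordinates (distinct, sorted): [0, 10, 27, 35, 53, 60, 70, 75, 83, 94, 109, 120, 128, 136, 146, 165]

Fragment lengths:
  0→10: 10 bp
  10→27: 17 bp
  27→35: 8 bp
  35→53: 18 bp
  53→60: 7 bp
  60→70: 10 bp
  70→75: 5 bp
  75→83: 8 bp
  83→94: 11 bp
  94→109: 15 bp
  109→120: 11 bp
  120→128: 8 bp
  128→136: 8 bp
  136→146: 10 bp
  146→165: 19 bp
  165→0 (wrap): 184-165+0 = 19 bp

[5,7,8,8,8,8,10,10,10,11,11,15,17,18,19,19]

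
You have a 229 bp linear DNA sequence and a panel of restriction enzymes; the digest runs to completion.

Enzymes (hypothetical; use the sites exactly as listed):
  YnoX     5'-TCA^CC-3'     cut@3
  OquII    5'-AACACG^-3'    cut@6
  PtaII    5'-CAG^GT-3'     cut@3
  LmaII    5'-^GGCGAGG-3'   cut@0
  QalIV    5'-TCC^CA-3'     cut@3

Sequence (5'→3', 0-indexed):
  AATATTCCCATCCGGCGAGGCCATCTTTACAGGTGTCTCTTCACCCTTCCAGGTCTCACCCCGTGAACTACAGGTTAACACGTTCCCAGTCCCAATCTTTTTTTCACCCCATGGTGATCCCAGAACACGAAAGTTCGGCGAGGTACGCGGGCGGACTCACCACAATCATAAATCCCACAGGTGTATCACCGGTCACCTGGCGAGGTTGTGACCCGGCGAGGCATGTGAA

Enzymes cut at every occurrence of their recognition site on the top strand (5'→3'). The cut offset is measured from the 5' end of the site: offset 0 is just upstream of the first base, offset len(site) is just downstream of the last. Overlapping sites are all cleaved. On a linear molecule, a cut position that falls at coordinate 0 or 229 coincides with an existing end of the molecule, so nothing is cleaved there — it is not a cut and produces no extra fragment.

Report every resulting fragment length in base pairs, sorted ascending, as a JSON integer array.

Per-enzyme occurrences:
  YnoX TCACC/3: at [40, 55, 103, 156, 185, 192] ⇒ [43, 58, 106, 159, 188, 195]
  OquII AACACG/6: at [76, 123] ⇒ [82, 129]
  PtaII CAGGT/3: at [29, 49, 70, 177] ⇒ [32, 52, 73, 180]
  LmaII GGCGAGG/0: at [13, 136, 198, 214] ⇒ [13, 136, 198, 214]
  QalIV TCCCA/3: at [5, 83, 89, 117, 172] ⇒ [8, 86, 92, 120, 175]

Pooled cuts: [8, 13, 32, 43, 52, 58, 73, 82, 86, 92, 106, 120, 129, 136, 159, 175, 180, 188, 195, 198, 214]

Fragment lengths:
  [0,8): 8 bp
  [8,13): 5 bp
  [13,32): 19 bp
  [32,43): 11 bp
  [43,52): 9 bp
  [52,58): 6 bp
  [58,73): 15 bp
  [73,82): 9 bp
  [82,86): 4 bp
  [86,92): 6 bp
  [92,106): 14 bp
  [106,120): 14 bp
  [120,129): 9 bp
  [129,136): 7 bp
  [136,159): 23 bp
  [159,175): 16 bp
  [175,180): 5 bp
  [180,188): 8 bp
  [188,195): 7 bp
  [195,198): 3 bp
  [198,214): 16 bp
  [214,229): 15 bp

[3,4,5,5,6,6,7,7,8,8,9,9,9,11,14,14,15,15,16,16,19,23]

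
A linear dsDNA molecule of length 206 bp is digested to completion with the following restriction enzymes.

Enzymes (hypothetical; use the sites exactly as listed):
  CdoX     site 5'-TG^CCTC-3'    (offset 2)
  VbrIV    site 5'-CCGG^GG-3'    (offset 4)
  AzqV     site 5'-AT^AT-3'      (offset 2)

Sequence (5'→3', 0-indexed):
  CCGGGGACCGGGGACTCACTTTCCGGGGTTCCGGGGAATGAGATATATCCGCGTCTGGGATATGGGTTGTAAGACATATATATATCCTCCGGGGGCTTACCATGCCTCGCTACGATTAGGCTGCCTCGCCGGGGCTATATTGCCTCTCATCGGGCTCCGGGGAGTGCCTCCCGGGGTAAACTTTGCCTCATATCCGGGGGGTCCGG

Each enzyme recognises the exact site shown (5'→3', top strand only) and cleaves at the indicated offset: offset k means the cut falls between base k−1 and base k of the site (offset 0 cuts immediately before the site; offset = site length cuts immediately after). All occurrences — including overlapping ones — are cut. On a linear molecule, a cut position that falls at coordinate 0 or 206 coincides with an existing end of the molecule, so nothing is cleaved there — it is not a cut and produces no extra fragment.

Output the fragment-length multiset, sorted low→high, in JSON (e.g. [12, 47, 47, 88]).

Per-enzyme occurrences:
  CdoX TGCCTC/2: at [102, 121, 140, 164, 183] ⇒ [104, 123, 142, 166, 185]
  VbrIV CCGGGG/4: at [0, 7, 22, 30, 88, 128, 156, 170, 193] ⇒ [4, 11, 26, 34, 92, 132, 160, 174, 197]
  AzqV ATAT/2: at [42, 44, 59, 75, 77, 79, 81, 136, 189] ⇒ [44, 46, 61, 77, 79, 81, 83, 138, 191]

Pooled cuts: [4, 11, 26, 34, 44, 46, 61, 77, 79, 81, 83, 92, 104, 123, 132, 138, 142, 160, 166, 174, 185, 191, 197]

Fragments:
  [0,4): 4 bp
  [4,11): 7 bp
  [11,26): 15 bp
  [26,34): 8 bp
  [34,44): 10 bp
  [44,46): 2 bp
  [46,61): 15 bp
  [61,77): 16 bp
  [77,79): 2 bp
  [79,81): 2 bp
  [81,83): 2 bp
  [83,92): 9 bp
  [92,104): 12 bp
  [104,123): 19 bp
  [123,132): 9 bp
  [132,138): 6 bp
  [138,142): 4 bp
  [142,160): 18 bp
  [160,166): 6 bp
  [166,174): 8 bp
  [174,185): 11 bp
  [185,191): 6 bp
  [191,197): 6 bp
  [197,206): 9 bp

[2,2,2,2,4,4,6,6,6,6,7,8,8,9,9,9,10,11,12,15,15,16,18,19]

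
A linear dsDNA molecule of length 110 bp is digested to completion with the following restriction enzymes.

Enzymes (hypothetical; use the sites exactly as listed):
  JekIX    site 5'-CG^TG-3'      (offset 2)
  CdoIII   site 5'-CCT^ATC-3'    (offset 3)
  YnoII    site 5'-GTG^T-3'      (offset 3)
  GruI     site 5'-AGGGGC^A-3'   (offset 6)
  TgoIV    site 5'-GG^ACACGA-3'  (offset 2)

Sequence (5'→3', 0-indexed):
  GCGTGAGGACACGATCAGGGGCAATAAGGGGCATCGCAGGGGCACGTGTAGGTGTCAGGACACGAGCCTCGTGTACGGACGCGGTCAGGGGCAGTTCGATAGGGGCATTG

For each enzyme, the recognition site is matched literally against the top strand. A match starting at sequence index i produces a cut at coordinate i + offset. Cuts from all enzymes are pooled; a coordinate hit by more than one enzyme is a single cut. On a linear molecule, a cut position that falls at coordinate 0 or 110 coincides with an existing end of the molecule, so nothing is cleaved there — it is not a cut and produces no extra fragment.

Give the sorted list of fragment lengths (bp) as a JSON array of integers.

[2,2,3,3,4,5,5,6,10,11,12,14,14,19]

Per-enzyme occurrences:
  JekIX CGTG/2: at [1, 44, 69] ⇒ [3, 46, 71]
  CdoIII (CCTATC, off=3): no sites
  YnoII GTGT/3: at [45, 51, 70] ⇒ [48, 54, 73]
  GruI AGGGGCA/6: at [16, 26, 37, 86, 100] ⇒ [22, 32, 43, 92, 106]
  TgoIV GGACACGA/2: at [6, 57] ⇒ [8, 59]

All cut coordinates (distinct, sorted): [3, 8, 22, 32, 43, 46, 48, 54, 59, 71, 73, 92, 106]

Fragment lengths:
  [0,3): 3 bp
  [3,8): 5 bp
  [8,22): 14 bp
  [22,32): 10 bp
  [32,43): 11 bp
  [43,46): 3 bp
  [46,48): 2 bp
  [48,54): 6 bp
  [54,59): 5 bp
  [59,71): 12 bp
  [71,73): 2 bp
  [73,92): 19 bp
  [92,106): 14 bp
  [106,110): 4 bp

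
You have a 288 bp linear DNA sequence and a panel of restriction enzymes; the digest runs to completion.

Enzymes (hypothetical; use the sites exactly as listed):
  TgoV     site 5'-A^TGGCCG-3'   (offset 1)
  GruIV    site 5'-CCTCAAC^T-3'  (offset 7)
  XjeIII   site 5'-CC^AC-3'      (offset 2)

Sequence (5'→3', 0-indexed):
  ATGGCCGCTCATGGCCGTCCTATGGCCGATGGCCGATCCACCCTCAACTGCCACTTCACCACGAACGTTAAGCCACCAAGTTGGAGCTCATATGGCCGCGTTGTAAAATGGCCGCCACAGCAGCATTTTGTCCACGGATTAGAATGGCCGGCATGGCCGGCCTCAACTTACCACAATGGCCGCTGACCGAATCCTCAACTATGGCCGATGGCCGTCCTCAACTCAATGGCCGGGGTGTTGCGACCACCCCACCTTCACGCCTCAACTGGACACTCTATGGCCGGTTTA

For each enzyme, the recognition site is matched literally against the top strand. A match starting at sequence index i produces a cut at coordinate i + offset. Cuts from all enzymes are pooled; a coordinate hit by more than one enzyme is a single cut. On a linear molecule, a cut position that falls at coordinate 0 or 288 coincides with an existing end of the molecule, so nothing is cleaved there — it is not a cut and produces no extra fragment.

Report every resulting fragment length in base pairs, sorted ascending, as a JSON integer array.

Per-enzyme occurrences:
  TgoV ATGGCCG/1: at [0, 10, 21, 28, 91, 107, 143, 152, 175, 200, 207, 225, 276] ⇒ [1, 11, 22, 29, 92, 108, 144, 153, 176, 201, 208, 226, 277]
  GruIV CCTCAACT/7: at [41, 160, 192, 215, 259] ⇒ [48, 167, 199, 222, 266]
  XjeIII CCAC/2: at [37, 50, 58, 72, 114, 131, 170, 243, 248] ⇒ [39, 52, 60, 74, 116, 133, 172, 245, 250]

Pooled cuts: [1, 11, 22, 29, 39, 48, 52, 60, 74, 92, 108, 116, 133, 144, 153, 167, 172, 176, 199, 201, 208, 222, 226, 245, 250, 266, 277]

Fragments:
  [0,1): 1 bp
  [1,11): 10 bp
  [11,22): 11 bp
  [22,29): 7 bp
  [29,39): 10 bp
  [39,48): 9 bp
  [48,52): 4 bp
  [52,60): 8 bp
  [60,74): 14 bp
  [74,92): 18 bp
  [92,108): 16 bp
  [108,116): 8 bp
  [116,133): 17 bp
  [133,144): 11 bp
  [144,153): 9 bp
  [153,167): 14 bp
  [167,172): 5 bp
  [172,176): 4 bp
  [176,199): 23 bp
  [199,201): 2 bp
  [201,208): 7 bp
  [208,222): 14 bp
  [222,226): 4 bp
  [226,245): 19 bp
  [245,250): 5 bp
  [250,266): 16 bp
  [266,277): 11 bp
  [277,288): 11 bp

[1,2,4,4,4,5,5,7,7,8,8,9,9,10,10,11,11,11,11,14,14,14,16,16,17,18,19,23]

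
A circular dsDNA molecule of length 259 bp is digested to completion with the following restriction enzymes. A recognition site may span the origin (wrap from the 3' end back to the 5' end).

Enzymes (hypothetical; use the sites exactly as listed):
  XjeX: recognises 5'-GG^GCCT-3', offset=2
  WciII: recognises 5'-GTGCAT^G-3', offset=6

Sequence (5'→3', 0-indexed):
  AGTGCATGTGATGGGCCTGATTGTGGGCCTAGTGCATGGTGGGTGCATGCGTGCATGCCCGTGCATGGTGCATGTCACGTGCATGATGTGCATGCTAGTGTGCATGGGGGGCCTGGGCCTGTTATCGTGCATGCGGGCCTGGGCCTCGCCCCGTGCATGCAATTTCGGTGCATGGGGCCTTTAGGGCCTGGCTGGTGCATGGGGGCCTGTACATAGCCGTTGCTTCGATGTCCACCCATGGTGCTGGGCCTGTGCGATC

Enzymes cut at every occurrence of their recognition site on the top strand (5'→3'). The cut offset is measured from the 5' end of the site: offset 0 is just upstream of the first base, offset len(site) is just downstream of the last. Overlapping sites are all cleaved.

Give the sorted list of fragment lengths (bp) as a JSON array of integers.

[3,4,4,5,6,6,7,7,8,9,9,10,11,11,11,12,12,15,15,16,16,19,43]

Scan for sites:
  XjeX (GGGCCT, off=2): starts [12, 24, 108, 114, 134, 140, 174, 183, 202, 245] → cuts [14, 26, 110, 116, 136, 142, 176, 185, 204, 247]
  WciII (GTGCATG, off=6): starts [1, 31, 42, 50, 60, 67, 78, 87, 99, 126, 152, 167, 194] → cuts [7, 37, 48, 56, 66, 73, 84, 93, 105, 132, 158, 173, 200]

All cut coordinates (distinct, sorted): [7, 14, 26, 37, 48, 56, 66, 73, 84, 93, 105, 110, 116, 132, 136, 142, 158, 173, 176, 185, 200, 204, 247]

Fragment lengths:
  7→14: 7 bp
  14→26: 12 bp
  26→37: 11 bp
  37→48: 11 bp
  48→56: 8 bp
  56→66: 10 bp
  66→73: 7 bp
  73→84: 11 bp
  84→93: 9 bp
  93→105: 12 bp
  105→110: 5 bp
  110→116: 6 bp
  116→132: 16 bp
  132→136: 4 bp
  136→142: 6 bp
  142→158: 16 bp
  158→173: 15 bp
  173→176: 3 bp
  176→185: 9 bp
  185→200: 15 bp
  200→204: 4 bp
  204→247: 43 bp
  247→7 (wrap): 259-247+7 = 19 bp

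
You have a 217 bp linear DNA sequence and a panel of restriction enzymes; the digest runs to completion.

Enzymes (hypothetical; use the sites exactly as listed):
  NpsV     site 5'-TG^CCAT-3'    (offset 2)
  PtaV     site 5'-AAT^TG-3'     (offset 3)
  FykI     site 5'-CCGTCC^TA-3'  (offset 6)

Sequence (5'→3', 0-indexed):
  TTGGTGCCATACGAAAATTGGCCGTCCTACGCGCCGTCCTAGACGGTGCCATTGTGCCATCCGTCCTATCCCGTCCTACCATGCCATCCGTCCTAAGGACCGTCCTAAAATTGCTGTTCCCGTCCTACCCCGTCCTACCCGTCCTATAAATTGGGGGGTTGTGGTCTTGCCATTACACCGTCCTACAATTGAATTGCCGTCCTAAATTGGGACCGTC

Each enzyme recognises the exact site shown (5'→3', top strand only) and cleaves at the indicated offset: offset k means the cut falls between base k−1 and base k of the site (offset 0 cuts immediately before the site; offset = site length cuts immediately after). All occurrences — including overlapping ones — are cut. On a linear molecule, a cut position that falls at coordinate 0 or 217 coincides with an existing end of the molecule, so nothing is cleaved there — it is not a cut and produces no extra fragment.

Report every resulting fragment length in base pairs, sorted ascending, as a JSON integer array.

[5,5,6,6,6,7,7,8,8,9,9,9,10,10,10,10,10,12,12,12,14,14,18]

Scan for sites:
  NpsV (TGCCAT, off=2): starts [4, 46, 54, 81, 167] → cuts [6, 48, 56, 83, 169]
  PtaV (AATTG, off=3): starts [15, 108, 148, 186, 191, 204] → cuts [18, 111, 151, 189, 194, 207]
  FykI (CCGTCCTA, off=6): starts [21, 33, 60, 70, 87, 99, 119, 129, 138, 177, 196] → cuts [27, 39, 66, 76, 93, 105, 125, 135, 144, 183, 202]

All cut coordinates (distinct, sorted): [6, 18, 27, 39, 48, 56, 66, 76, 83, 93, 105, 111, 125, 135, 144, 151, 169, 183, 189, 194, 202, 207]

Fragment lengths:
  [0,6): 6 bp
  [6,18): 12 bp
  [18,27): 9 bp
  [27,39): 12 bp
  [39,48): 9 bp
  [48,56): 8 bp
  [56,66): 10 bp
  [66,76): 10 bp
  [76,83): 7 bp
  [83,93): 10 bp
  [93,105): 12 bp
  [105,111): 6 bp
  [111,125): 14 bp
  [125,135): 10 bp
  [135,144): 9 bp
  [144,151): 7 bp
  [151,169): 18 bp
  [169,183): 14 bp
  [183,189): 6 bp
  [189,194): 5 bp
  [194,202): 8 bp
  [202,207): 5 bp
  [207,217): 10 bp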